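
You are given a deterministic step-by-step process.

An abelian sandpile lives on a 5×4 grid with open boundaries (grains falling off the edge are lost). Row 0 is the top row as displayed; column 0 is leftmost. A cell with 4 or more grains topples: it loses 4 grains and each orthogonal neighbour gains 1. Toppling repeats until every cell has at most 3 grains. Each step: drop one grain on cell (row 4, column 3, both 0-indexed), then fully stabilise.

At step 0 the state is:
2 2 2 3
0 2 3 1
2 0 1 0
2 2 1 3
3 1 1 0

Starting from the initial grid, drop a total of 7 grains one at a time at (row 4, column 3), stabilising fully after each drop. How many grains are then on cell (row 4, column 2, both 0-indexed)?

3

t=0: 2 2 2 3
0 2 3 1
2 0 1 0
2 2 1 3
3 1 1 0
t=1: 2 2 2 3
0 2 3 1
2 0 1 0
2 2 1 3
3 1 1 1
t=2: 2 2 2 3
0 2 3 1
2 0 1 0
2 2 1 3
3 1 1 2
t=3: 2 2 2 3
0 2 3 1
2 0 1 0
2 2 1 3
3 1 1 3
t=4: 2 2 2 3
0 2 3 1
2 0 1 1
2 2 2 0
3 1 2 1
t=5: 2 2 2 3
0 2 3 1
2 0 1 1
2 2 2 0
3 1 2 2
t=6: 2 2 2 3
0 2 3 1
2 0 1 1
2 2 2 0
3 1 2 3
t=7: 2 2 2 3
0 2 3 1
2 0 1 1
2 2 2 1
3 1 3 0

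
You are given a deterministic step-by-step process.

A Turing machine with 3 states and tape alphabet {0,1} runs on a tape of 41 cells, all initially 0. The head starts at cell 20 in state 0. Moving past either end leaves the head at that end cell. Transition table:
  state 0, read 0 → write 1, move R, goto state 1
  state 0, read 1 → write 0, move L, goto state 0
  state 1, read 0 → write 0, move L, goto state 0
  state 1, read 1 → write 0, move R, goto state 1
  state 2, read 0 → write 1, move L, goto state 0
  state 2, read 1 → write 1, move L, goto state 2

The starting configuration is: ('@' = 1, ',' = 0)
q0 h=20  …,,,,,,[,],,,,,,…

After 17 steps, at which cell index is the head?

step 0: q0 h=20  …,,,,,,[,],,,,,,…
step 1: q1 h=21  …,,,,,@[,],,,,,,…
step 2: q0 h=20  …,,,,,,[@],,,,,,…
step 3: q0 h=19  …,,,,,,[,],,,,,,…
step 4: q1 h=20  …,,,,,@[,],,,,,,…
step 5: q0 h=19  …,,,,,,[@],,,,,,…
step 6: q0 h=18  …,,,,,,[,],,,,,,…
step 7: q1 h=19  …,,,,,@[,],,,,,,…
step 8: q0 h=18  …,,,,,,[@],,,,,,…
step 9: q0 h=17  …,,,,,,[,],,,,,,…
step 10: q1 h=18  …,,,,,@[,],,,,,,…
step 11: q0 h=17  …,,,,,,[@],,,,,,…
step 12: q0 h=16  …,,,,,,[,],,,,,,…
step 13: q1 h=17  …,,,,,@[,],,,,,,…
step 14: q0 h=16  …,,,,,,[@],,,,,,…
step 15: q0 h=15  …,,,,,,[,],,,,,,…
step 16: q1 h=16  …,,,,,@[,],,,,,,…
step 17: q0 h=15  …,,,,,,[@],,,,,,…

15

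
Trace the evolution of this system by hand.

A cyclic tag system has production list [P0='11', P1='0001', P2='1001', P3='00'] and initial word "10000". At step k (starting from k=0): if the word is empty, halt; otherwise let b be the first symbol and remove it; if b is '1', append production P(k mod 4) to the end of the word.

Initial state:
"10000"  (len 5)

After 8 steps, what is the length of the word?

gen 0: "10000"  (len 5)
gen 1: "000011"  (len 6)
gen 2: "00011"  (len 5)
gen 3: "0011"  (len 4)
gen 4: "011"  (len 3)
gen 5: "11"  (len 2)
gen 6: "10001"  (len 5)
gen 7: "00011001"  (len 8)
gen 8: "0011001"  (len 7)

7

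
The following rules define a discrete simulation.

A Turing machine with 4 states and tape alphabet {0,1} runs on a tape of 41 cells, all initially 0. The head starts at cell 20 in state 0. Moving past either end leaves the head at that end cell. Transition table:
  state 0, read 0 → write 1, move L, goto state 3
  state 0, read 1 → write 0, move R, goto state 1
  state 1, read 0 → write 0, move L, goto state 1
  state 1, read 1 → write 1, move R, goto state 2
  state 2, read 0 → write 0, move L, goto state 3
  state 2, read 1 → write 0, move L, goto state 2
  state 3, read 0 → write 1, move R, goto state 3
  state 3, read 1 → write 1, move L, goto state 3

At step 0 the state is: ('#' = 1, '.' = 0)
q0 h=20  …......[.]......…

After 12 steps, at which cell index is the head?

16

[0] q0 h=20  …......[.]......…
[1] q3 h=19  …......[.]#.....…
[2] q3 h=20  ….....#[#]......…
[3] q3 h=19  …......[#]#.....…
[4] q3 h=18  …......[.]##....…
[5] q3 h=19  ….....#[#]#.....…
[6] q3 h=18  …......[#]##....…
[7] q3 h=17  …......[.]###...…
[8] q3 h=18  ….....#[#]##....…
[9] q3 h=17  …......[#]###...…
[10] q3 h=16  …......[.]####..…
[11] q3 h=17  ….....#[#]###...…
[12] q3 h=16  …......[#]####..…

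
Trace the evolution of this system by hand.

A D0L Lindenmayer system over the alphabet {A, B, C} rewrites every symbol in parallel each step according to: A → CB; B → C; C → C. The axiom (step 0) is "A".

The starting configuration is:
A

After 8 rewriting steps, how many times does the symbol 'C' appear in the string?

2

step 0: A
step 1: CB
step 2: CC
step 3: CC
step 4: CC
step 5: CC
step 6: CC
step 7: CC
step 8: CC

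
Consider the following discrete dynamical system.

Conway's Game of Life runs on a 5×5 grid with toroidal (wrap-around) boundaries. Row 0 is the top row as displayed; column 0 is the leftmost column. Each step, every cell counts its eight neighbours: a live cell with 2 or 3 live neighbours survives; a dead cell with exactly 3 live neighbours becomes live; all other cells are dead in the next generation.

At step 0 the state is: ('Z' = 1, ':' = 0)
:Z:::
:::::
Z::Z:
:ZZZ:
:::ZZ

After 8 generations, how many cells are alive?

6

k=0  :Z:::
:::::
Z::Z:
:ZZZ:
:::ZZ
k=1  :::::
:::::
:Z:ZZ
ZZ:::
ZZ:ZZ
k=2  Z:::Z
:::::
:ZZ:Z
:::::
:ZZ:Z
k=3  ZZ:ZZ
:Z:ZZ
:::::
:::::
:Z:ZZ
k=4  :Z:::
:Z:Z:
:::::
:::::
:Z:Z:
k=5  ZZ:::
::Z::
:::::
:::::
::Z::
k=6  :ZZ::
:Z:::
:::::
:::::
:Z:::
k=7  ZZZ::
:ZZ::
:::::
:::::
:ZZ::
k=8  Z::Z:
Z:Z::
:::::
:::::
Z:Z::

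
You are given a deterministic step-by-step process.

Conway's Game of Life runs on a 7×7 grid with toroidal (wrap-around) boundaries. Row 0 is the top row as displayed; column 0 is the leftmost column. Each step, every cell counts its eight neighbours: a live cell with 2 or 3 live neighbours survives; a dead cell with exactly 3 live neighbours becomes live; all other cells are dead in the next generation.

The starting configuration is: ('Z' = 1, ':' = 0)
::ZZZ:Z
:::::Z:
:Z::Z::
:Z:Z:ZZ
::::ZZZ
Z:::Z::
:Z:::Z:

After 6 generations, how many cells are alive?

k=0  ::ZZZ:Z
:::::Z:
:Z::Z::
:Z:Z:ZZ
::::ZZZ
Z:::Z::
:Z:::Z:
k=1  ::ZZZ:Z
::Z::Z:
Z:Z:Z:Z
::ZZ::Z
:::Z:::
Z:::Z::
ZZZ::ZZ
k=2  ::::Z::
Z:Z::::
Z:Z:Z:Z
ZZZ:ZZZ
::ZZZ::
Z:ZZZZ:
::Z::::
k=3  :Z:Z:::
Z::::ZZ
::Z:Z::
:::::::
:::::::
:::::Z:
:ZZ::Z:
k=4  :Z::ZZ:
ZZZZZZZ
:::::ZZ
:::::::
:::::::
:::::::
:ZZ:Z::
k=5  :::::::
:ZZZ:::
:ZZZ:::
:::::::
:::::::
:::::::
:ZZZZZ:
k=6  :::::::
:Z:Z:::
:Z:Z:::
::Z::::
:::::::
::ZZZ::
::ZZZ::

11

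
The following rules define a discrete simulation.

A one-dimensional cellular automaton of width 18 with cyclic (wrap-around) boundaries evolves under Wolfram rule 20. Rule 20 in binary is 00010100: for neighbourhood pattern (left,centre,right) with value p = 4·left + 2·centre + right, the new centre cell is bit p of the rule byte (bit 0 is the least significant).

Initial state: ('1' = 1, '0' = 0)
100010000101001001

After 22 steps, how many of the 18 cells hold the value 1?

4

gen 0: 100010000101001001
gen 1: 010011000101101100
gen 2: 011000100100000010
gen 3: 000100110110000011
gen 4: 100110000001000000
gen 5: 110001000001100000
gen 6: 001001100000010000
gen 7: 001100010000011000
gen 8: 000010011000000100
gen 9: 000011000100000110
gen 10: 000000100110000001
gen 11: 100000110001000001
gen 12: 010000001001100000
gen 13: 011000001100010000
gen 14: 000100000010011000
gen 15: 000110000011000100
gen 16: 000001000000100110
gen 17: 000001100000110001
gen 18: 100000010000001001
gen 19: 010000011000001100
gen 20: 011000000100000010
gen 21: 000100000110000011
gen 22: 100110000001000000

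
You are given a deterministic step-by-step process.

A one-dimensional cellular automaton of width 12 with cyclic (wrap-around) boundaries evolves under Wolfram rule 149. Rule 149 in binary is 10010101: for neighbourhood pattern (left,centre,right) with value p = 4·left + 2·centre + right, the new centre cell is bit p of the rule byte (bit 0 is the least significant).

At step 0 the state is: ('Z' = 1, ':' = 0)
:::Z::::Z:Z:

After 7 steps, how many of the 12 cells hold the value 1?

gen 0: :::Z::::Z:Z:
gen 1: ZZ:ZZZZ:Z:ZZ
gen 2: Z:::ZZ::Z::Z
gen 3: :ZZ:::Z:ZZ::
gen 4: :::ZZ:Z:::ZZ
gen 5: ZZ::::ZZZ:::
gen 6: ::ZZZ::Z:ZZ:
gen 7: Z::Z:Z:Z:::Z

5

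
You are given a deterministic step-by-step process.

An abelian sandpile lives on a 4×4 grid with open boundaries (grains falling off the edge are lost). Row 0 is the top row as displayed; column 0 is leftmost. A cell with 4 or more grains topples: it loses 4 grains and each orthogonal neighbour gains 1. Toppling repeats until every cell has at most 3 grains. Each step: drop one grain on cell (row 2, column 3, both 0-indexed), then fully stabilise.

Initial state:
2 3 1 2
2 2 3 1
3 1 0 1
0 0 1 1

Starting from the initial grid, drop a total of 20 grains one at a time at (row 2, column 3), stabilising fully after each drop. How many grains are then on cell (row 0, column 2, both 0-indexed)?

3

t=0: 2 3 1 2
2 2 3 1
3 1 0 1
0 0 1 1
t=1: 2 3 1 2
2 2 3 1
3 1 0 2
0 0 1 1
t=2: 2 3 1 2
2 2 3 1
3 1 0 3
0 0 1 1
t=3: 2 3 1 2
2 2 3 2
3 1 1 0
0 0 1 2
t=4: 2 3 1 2
2 2 3 2
3 1 1 1
0 0 1 2
t=5: 2 3 1 2
2 2 3 2
3 1 1 2
0 0 1 2
t=6: 2 3 1 2
2 2 3 2
3 1 1 3
0 0 1 2
t=7: 2 3 1 2
2 2 3 3
3 1 2 0
0 0 1 3
t=8: 2 3 1 2
2 2 3 3
3 1 2 1
0 0 1 3
t=9: 2 3 1 2
2 2 3 3
3 1 2 2
0 0 1 3
t=10: 2 3 1 2
2 2 3 3
3 1 2 3
0 0 1 3
t=11: 2 3 2 3
2 3 1 1
3 2 0 3
0 0 3 0
t=12: 2 3 2 3
2 3 1 2
3 2 1 0
0 0 3 1
t=13: 2 3 2 3
2 3 1 2
3 2 1 1
0 0 3 1
t=14: 2 3 2 3
2 3 1 2
3 2 1 2
0 0 3 1
t=15: 2 3 2 3
2 3 1 2
3 2 1 3
0 0 3 1
t=16: 2 3 2 3
2 3 1 3
3 2 2 0
0 0 3 2
t=17: 2 3 2 3
2 3 1 3
3 2 2 1
0 0 3 2
t=18: 2 3 2 3
2 3 1 3
3 2 2 2
0 0 3 2
t=19: 2 3 2 3
2 3 1 3
3 2 2 3
0 0 3 2
t=20: 2 3 3 0
2 3 2 1
3 2 3 1
0 0 3 3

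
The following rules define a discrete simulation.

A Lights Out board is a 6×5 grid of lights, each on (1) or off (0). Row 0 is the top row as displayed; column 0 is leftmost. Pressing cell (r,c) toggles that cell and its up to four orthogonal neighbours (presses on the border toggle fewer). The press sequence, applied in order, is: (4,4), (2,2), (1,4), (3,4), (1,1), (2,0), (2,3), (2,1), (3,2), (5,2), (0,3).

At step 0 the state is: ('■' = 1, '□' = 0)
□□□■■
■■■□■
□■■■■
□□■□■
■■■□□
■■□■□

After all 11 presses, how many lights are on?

21

gen 0: □□□■■
■■■□■
□■■■■
□□■□■
■■■□□
■■□■□
gen 1: □□□■■
■■■□■
□■■■■
□□■□□
■■■■■
■■□■■
gen 2: □□□■■
■■□□■
□□□□■
□□□□□
■■■■■
■■□■■
gen 3: □□□■□
■■□■□
□□□□□
□□□□□
■■■■■
■■□■■
gen 4: □□□■□
■■□■□
□□□□■
□□□■■
■■■■□
■■□■■
gen 5: □■□■□
□□■■□
□■□□■
□□□■■
■■■■□
■■□■■
gen 6: □■□■□
■□■■□
■□□□■
■□□■■
■■■■□
■■□■■
gen 7: □■□■□
■□■□□
■□■■□
■□□□■
■■■■□
■■□■■
gen 8: □■□■□
■■■□□
□■□■□
■■□□■
■■■■□
■■□■■
gen 9: □■□■□
■■■□□
□■■■□
■□■■■
■■□■□
■■□■■
gen 10: □■□■□
■■■□□
□■■■□
■□■■■
■■■■□
■□■□■
gen 11: □■■□■
■■■■□
□■■■□
■□■■■
■■■■□
■□■□■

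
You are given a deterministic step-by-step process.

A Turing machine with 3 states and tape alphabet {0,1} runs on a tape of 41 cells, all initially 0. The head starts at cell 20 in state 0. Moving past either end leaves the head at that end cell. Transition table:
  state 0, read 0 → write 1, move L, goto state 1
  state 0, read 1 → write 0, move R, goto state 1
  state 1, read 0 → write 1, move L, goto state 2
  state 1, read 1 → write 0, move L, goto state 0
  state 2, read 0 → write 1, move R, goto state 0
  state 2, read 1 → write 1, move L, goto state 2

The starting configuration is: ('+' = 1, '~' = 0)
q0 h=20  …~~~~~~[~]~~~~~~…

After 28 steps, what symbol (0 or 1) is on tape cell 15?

t=0: q0 h=20  …~~~~~~[~]~~~~~~…
t=1: q1 h=19  …~~~~~~[~]+~~~~~…
t=2: q2 h=18  …~~~~~~[~]++~~~~…
t=3: q0 h=19  …~~~~~+[+]+~~~~~…
t=4: q1 h=20  …~~~~+~[+]~~~~~~…
t=5: q0 h=19  …~~~~~+[~]~~~~~~…
t=6: q1 h=18  …~~~~~~[+]+~~~~~…
t=7: q0 h=17  …~~~~~~[~]~+~~~~…
t=8: q1 h=16  …~~~~~~[~]+~+~~~…
t=9: q2 h=15  …~~~~~~[~]++~+~~…
t=10: q0 h=16  …~~~~~+[+]+~+~~~…
t=11: q1 h=17  …~~~~+~[+]~+~~~~…
t=12: q0 h=16  …~~~~~+[~]~~+~~~…
t=13: q1 h=15  …~~~~~~[+]+~~+~~…
t=14: q0 h=14  …~~~~~~[~]~+~~+~…
t=15: q1 h=13  …~~~~~~[~]+~+~~+…
t=16: q2 h=12  …~~~~~~[~]++~+~~…
t=17: q0 h=13  …~~~~~+[+]+~+~~+…
t=18: q1 h=14  …~~~~+~[+]~+~~+~…
t=19: q0 h=13  …~~~~~+[~]~~+~~+…
t=20: q1 h=12  …~~~~~~[+]+~~+~~…
t=21: q0 h=11  …~~~~~~[~]~+~~+~…
t=22: q1 h=10  …~~~~~~[~]+~+~~+…
t=23: q2 h= 9  …~~~~~~[~]++~+~~…
t=24: q0 h=10  …~~~~~+[+]+~+~~+…
t=25: q1 h=11  …~~~~+~[+]~+~~+~…
t=26: q0 h=10  …~~~~~+[~]~~+~~+…
t=27: q1 h= 9  …~~~~~~[+]+~~+~~…
t=28: q0 h= 8  …~~~~~~[~]~+~~+~…

0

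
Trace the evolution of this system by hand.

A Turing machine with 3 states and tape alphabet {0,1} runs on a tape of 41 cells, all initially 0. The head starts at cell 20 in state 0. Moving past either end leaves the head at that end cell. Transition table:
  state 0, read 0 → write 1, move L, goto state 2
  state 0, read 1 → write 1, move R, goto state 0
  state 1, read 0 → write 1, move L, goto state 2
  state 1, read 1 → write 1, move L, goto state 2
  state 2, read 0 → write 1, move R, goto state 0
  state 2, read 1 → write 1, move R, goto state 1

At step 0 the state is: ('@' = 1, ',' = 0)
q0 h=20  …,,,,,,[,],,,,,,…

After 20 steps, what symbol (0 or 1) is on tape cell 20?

[0] q0 h=20  …,,,,,,[,],,,,,,…
[1] q2 h=19  …,,,,,,[,]@,,,,,…
[2] q0 h=20  …,,,,,@[@],,,,,,…
[3] q0 h=21  …,,,,@@[,],,,,,,…
[4] q2 h=20  …,,,,,@[@]@,,,,,…
[5] q1 h=21  …,,,,@@[@],,,,,,…
[6] q2 h=20  …,,,,,@[@]@,,,,,…
[7] q1 h=21  …,,,,@@[@],,,,,,…
[8] q2 h=20  …,,,,,@[@]@,,,,,…
[9] q1 h=21  …,,,,@@[@],,,,,,…
[10] q2 h=20  …,,,,,@[@]@,,,,,…
[11] q1 h=21  …,,,,@@[@],,,,,,…
[12] q2 h=20  …,,,,,@[@]@,,,,,…
[13] q1 h=21  …,,,,@@[@],,,,,,…
[14] q2 h=20  …,,,,,@[@]@,,,,,…
[15] q1 h=21  …,,,,@@[@],,,,,,…
[16] q2 h=20  …,,,,,@[@]@,,,,,…
[17] q1 h=21  …,,,,@@[@],,,,,,…
[18] q2 h=20  …,,,,,@[@]@,,,,,…
[19] q1 h=21  …,,,,@@[@],,,,,,…
[20] q2 h=20  …,,,,,@[@]@,,,,,…

1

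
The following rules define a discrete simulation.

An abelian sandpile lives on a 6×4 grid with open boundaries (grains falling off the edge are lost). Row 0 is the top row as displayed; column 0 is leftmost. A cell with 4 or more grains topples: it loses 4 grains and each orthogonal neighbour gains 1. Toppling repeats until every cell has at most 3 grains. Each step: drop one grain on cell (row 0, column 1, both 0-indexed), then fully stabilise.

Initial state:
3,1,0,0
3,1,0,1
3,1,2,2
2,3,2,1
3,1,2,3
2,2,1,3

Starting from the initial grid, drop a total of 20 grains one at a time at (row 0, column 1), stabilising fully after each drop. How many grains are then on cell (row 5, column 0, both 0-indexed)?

3

gen 0: 3,1,0,0
3,1,0,1
3,1,2,2
2,3,2,1
3,1,2,3
2,2,1,3
gen 1: 3,2,0,0
3,1,0,1
3,1,2,2
2,3,2,1
3,1,2,3
2,2,1,3
gen 2: 3,3,0,0
3,1,0,1
3,1,2,2
2,3,2,1
3,1,2,3
2,2,1,3
gen 3: 1,1,1,0
1,3,0,1
0,2,2,2
3,3,2,1
3,1,2,3
2,2,1,3
gen 4: 1,2,1,0
1,3,0,1
0,2,2,2
3,3,2,1
3,1,2,3
2,2,1,3
gen 5: 1,3,1,0
1,3,0,1
0,2,2,2
3,3,2,1
3,1,2,3
2,2,1,3
gen 6: 2,1,2,0
2,0,1,1
0,3,2,2
3,3,2,1
3,1,2,3
2,2,1,3
gen 7: 2,2,2,0
2,0,1,1
0,3,2,2
3,3,2,1
3,1,2,3
2,2,1,3
gen 8: 2,3,2,0
2,0,1,1
0,3,2,2
3,3,2,1
3,1,2,3
2,2,1,3
gen 9: 3,0,3,0
2,1,1,1
0,3,2,2
3,3,2,1
3,1,2,3
2,2,1,3
gen 10: 3,1,3,0
2,1,1,1
0,3,2,2
3,3,2,1
3,1,2,3
2,2,1,3
gen 11: 3,2,3,0
2,1,1,1
0,3,2,2
3,3,2,1
3,1,2,3
2,2,1,3
gen 12: 3,3,3,0
2,1,1,1
0,3,2,2
3,3,2,1
3,1,2,3
2,2,1,3
gen 13: 0,2,0,1
3,2,2,1
0,3,2,2
3,3,2,1
3,1,2,3
2,2,1,3
gen 14: 0,3,0,1
3,2,2,1
0,3,2,2
3,3,2,1
3,1,2,3
2,2,1,3
gen 15: 1,0,1,1
3,3,2,1
0,3,2,2
3,3,2,1
3,1,2,3
2,2,1,3
gen 16: 1,1,1,1
3,3,2,1
0,3,2,2
3,3,2,1
3,1,2,3
2,2,1,3
gen 17: 1,2,1,1
3,3,2,1
0,3,2,2
3,3,2,1
3,1,2,3
2,2,1,3
gen 18: 1,3,1,1
3,3,2,1
0,3,2,2
3,3,2,1
3,1,2,3
2,2,1,3
gen 19: 3,1,2,1
0,2,3,1
3,1,3,2
1,1,3,1
0,3,2,3
3,2,1,3
gen 20: 3,2,2,1
0,2,3,1
3,1,3,2
1,1,3,1
0,3,2,3
3,2,1,3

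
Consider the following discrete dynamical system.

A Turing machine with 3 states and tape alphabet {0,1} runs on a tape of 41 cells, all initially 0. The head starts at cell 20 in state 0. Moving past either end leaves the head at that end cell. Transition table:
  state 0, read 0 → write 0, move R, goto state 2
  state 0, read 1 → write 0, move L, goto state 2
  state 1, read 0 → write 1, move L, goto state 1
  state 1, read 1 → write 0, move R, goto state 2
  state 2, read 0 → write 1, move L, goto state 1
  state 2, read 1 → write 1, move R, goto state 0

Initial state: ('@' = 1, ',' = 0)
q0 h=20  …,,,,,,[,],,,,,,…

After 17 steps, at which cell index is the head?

step 0: q0 h=20  …,,,,,,[,],,,,,,…
step 1: q2 h=21  …,,,,,,[,],,,,,,…
step 2: q1 h=20  …,,,,,,[,]@,,,,,…
step 3: q1 h=19  …,,,,,,[,]@@,,,,…
step 4: q1 h=18  …,,,,,,[,]@@@,,,…
step 5: q1 h=17  …,,,,,,[,]@@@@,,…
step 6: q1 h=16  …,,,,,,[,]@@@@@,…
step 7: q1 h=15  …,,,,,,[,]@@@@@@…
step 8: q1 h=14  …,,,,,,[,]@@@@@@…
step 9: q1 h=13  …,,,,,,[,]@@@@@@…
step 10: q1 h=12  …,,,,,,[,]@@@@@@…
step 11: q1 h=11  …,,,,,,[,]@@@@@@…
step 12: q1 h=10  …,,,,,,[,]@@@@@@…
step 13: q1 h= 9  …,,,,,,[,]@@@@@@…
step 14: q1 h= 8  …,,,,,,[,]@@@@@@…
step 15: q1 h= 7  …,,,,,,[,]@@@@@@…
step 16: q1 h= 6  |,,,,,,[,]@@@@@@…
step 17: q1 h= 5  |,,,,,[,]@@@@@@…

5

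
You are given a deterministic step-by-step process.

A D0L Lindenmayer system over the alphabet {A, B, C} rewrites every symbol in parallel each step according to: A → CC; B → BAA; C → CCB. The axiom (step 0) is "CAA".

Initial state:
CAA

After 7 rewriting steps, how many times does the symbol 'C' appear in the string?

1876

step 0: CAA
step 1: CCBCCCC
step 2: CCBCCBBAACCBCCBCCBCCB
step 3: CCBCCBBAACCBCCBBAABAACCCCCCBCCBBAACCBCCBBAACCBCCBBAACCBCCBBAA
step 4: CCBCCBBAACCBCCBBAABAACCCCCCBCCBBAACCBCCBBAABAACCCCBAACCCCC…ABAACCCCCCBCCBBAACCBCCBBAABAACCCCCCBCCBBAACCBCCBBAABAACCCC  (len 169)
step 5: CCBCCBBAACCBCCBBAABAACCCCCCBCCBBAACCBCCBBAABAACCCCBAACCCCC…BCCBBAABAACCCCCCBCCBBAACCBCCBBAABAACCCCBAACCCCCCBCCBCCBCCB  (len 469)
step 6: CCBCCBBAACCBCCBBAABAACCCCCCBCCBBAACCBCCBBAABAACCCCBAACCCCC…CCBBAACCCCCCBCCBCCBCCBCCBCCBBAACCBCCBBAACCBCCBBAACCBCCBBAA  (len 1313)
step 7: CCBCCBBAACCBCCBBAABAACCCCCCBCCBBAACCBCCBBAABAACCCCBAACCCCC…ABAACCCCCCBCCBBAACCBCCBBAABAACCCCCCBCCBBAACCBCCBBAABAACCCC  (len 3677)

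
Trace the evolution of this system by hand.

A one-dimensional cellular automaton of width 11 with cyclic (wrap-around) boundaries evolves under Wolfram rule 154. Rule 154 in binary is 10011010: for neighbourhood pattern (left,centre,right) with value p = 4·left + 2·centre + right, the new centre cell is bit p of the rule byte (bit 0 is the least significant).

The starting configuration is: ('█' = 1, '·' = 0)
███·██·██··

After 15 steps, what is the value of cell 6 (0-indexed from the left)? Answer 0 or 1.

[0] ███·██·██··
[1] ██··█··█·██
[2] █·██·██··██
[3] ··█··█·████
[4] ██·██··███·
[5] █··█·████··
[6] ·██··███·██
[7] ·█·████··█·
[8] █··███·██·█
[9] ·████··█··█
[10] ·███·██·██·
[11] ███··█··█·█
[12] ██·██·██··█
[13] █··█··█·███
[14] ·██·██··███
[15] ·█··█·████·

1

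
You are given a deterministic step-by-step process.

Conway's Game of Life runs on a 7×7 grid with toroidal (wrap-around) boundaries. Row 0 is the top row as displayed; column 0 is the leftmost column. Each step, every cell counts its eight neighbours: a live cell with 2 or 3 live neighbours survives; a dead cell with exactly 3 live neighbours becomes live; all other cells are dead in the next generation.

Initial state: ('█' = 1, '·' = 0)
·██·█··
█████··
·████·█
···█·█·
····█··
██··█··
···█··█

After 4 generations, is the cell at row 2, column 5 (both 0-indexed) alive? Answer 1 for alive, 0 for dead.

k=0  ·██·█··
█████··
·████·█
···█·█·
····█··
██··█··
···█··█
k=1  ····██·
·······
······█
·····█·
···███·
█··███·
···███·
k=2  ···█·█·
·····█·
·······
·····██
···█···
··█····
·······
k=3  ····█··
····█··
·····██
·······
·······
·······
·······
k=4  ·······
····█··
·····█·
·······
·······
·······
·······

1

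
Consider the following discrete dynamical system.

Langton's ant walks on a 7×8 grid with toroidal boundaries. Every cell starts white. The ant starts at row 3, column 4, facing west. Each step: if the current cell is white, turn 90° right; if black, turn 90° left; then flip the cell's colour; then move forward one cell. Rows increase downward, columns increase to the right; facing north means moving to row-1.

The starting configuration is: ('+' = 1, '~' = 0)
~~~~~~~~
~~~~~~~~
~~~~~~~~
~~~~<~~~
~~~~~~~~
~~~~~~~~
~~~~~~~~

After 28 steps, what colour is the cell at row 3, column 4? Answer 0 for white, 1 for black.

0

gen 0: ~~~~~~~~
~~~~~~~~
~~~~~~~~
~~~~<~~~
~~~~~~~~
~~~~~~~~
~~~~~~~~
gen 1: ~~~~~~~~
~~~~~~~~
~~~~^~~~
~~~~+~~~
~~~~~~~~
~~~~~~~~
~~~~~~~~
gen 2: ~~~~~~~~
~~~~~~~~
~~~~+>~~
~~~~+~~~
~~~~~~~~
~~~~~~~~
~~~~~~~~
gen 3: ~~~~~~~~
~~~~~~~~
~~~~++~~
~~~~+v~~
~~~~~~~~
~~~~~~~~
~~~~~~~~
gen 4: ~~~~~~~~
~~~~~~~~
~~~~++~~
~~~~<+~~
~~~~~~~~
~~~~~~~~
~~~~~~~~
gen 5: ~~~~~~~~
~~~~~~~~
~~~~++~~
~~~~~+~~
~~~~v~~~
~~~~~~~~
~~~~~~~~
gen 6: ~~~~~~~~
~~~~~~~~
~~~~++~~
~~~~~+~~
~~~<+~~~
~~~~~~~~
~~~~~~~~
gen 7: ~~~~~~~~
~~~~~~~~
~~~~++~~
~~~^~+~~
~~~++~~~
~~~~~~~~
~~~~~~~~
gen 8: ~~~~~~~~
~~~~~~~~
~~~~++~~
~~~+>+~~
~~~++~~~
~~~~~~~~
~~~~~~~~
gen 9: ~~~~~~~~
~~~~~~~~
~~~~++~~
~~~+++~~
~~~+v~~~
~~~~~~~~
~~~~~~~~
gen 10: ~~~~~~~~
~~~~~~~~
~~~~++~~
~~~+++~~
~~~+~>~~
~~~~~~~~
~~~~~~~~
gen 11: ~~~~~~~~
~~~~~~~~
~~~~++~~
~~~+++~~
~~~+~+~~
~~~~~v~~
~~~~~~~~
gen 12: ~~~~~~~~
~~~~~~~~
~~~~++~~
~~~+++~~
~~~+~+~~
~~~~<+~~
~~~~~~~~
gen 13: ~~~~~~~~
~~~~~~~~
~~~~++~~
~~~+++~~
~~~+^+~~
~~~~++~~
~~~~~~~~
gen 14: ~~~~~~~~
~~~~~~~~
~~~~++~~
~~~+++~~
~~~++>~~
~~~~++~~
~~~~~~~~
gen 15: ~~~~~~~~
~~~~~~~~
~~~~++~~
~~~++^~~
~~~++~~~
~~~~++~~
~~~~~~~~
gen 16: ~~~~~~~~
~~~~~~~~
~~~~++~~
~~~+<~~~
~~~++~~~
~~~~++~~
~~~~~~~~
gen 17: ~~~~~~~~
~~~~~~~~
~~~~++~~
~~~+~~~~
~~~+v~~~
~~~~++~~
~~~~~~~~
gen 18: ~~~~~~~~
~~~~~~~~
~~~~++~~
~~~+~~~~
~~~+~>~~
~~~~++~~
~~~~~~~~
gen 19: ~~~~~~~~
~~~~~~~~
~~~~++~~
~~~+~~~~
~~~+~+~~
~~~~+v~~
~~~~~~~~
gen 20: ~~~~~~~~
~~~~~~~~
~~~~++~~
~~~+~~~~
~~~+~+~~
~~~~+~>~
~~~~~~~~
gen 21: ~~~~~~~~
~~~~~~~~
~~~~++~~
~~~+~~~~
~~~+~+~~
~~~~+~+~
~~~~~~v~
gen 22: ~~~~~~~~
~~~~~~~~
~~~~++~~
~~~+~~~~
~~~+~+~~
~~~~+~+~
~~~~~<+~
gen 23: ~~~~~~~~
~~~~~~~~
~~~~++~~
~~~+~~~~
~~~+~+~~
~~~~+^+~
~~~~~++~
gen 24: ~~~~~~~~
~~~~~~~~
~~~~++~~
~~~+~~~~
~~~+~+~~
~~~~++>~
~~~~~++~
gen 25: ~~~~~~~~
~~~~~~~~
~~~~++~~
~~~+~~~~
~~~+~+^~
~~~~++~~
~~~~~++~
gen 26: ~~~~~~~~
~~~~~~~~
~~~~++~~
~~~+~~~~
~~~+~++>
~~~~++~~
~~~~~++~
gen 27: ~~~~~~~~
~~~~~~~~
~~~~++~~
~~~+~~~~
~~~+~+++
~~~~++~v
~~~~~++~
gen 28: ~~~~~~~~
~~~~~~~~
~~~~++~~
~~~+~~~~
~~~+~+++
~~~~++<+
~~~~~++~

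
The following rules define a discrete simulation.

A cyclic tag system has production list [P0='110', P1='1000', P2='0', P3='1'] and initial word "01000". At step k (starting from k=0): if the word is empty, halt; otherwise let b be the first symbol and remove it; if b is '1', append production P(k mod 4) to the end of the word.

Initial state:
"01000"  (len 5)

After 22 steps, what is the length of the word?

7

0) "01000"  (len 5)
1) "1000"  (len 4)
2) "0001000"  (len 7)
3) "001000"  (len 6)
4) "01000"  (len 5)
5) "1000"  (len 4)
6) "0001000"  (len 7)
7) "001000"  (len 6)
8) "01000"  (len 5)
9) "1000"  (len 4)
10) "0001000"  (len 7)
11) "001000"  (len 6)
12) "01000"  (len 5)
13) "1000"  (len 4)
14) "0001000"  (len 7)
15) "001000"  (len 6)
16) "01000"  (len 5)
17) "1000"  (len 4)
18) "0001000"  (len 7)
19) "001000"  (len 6)
20) "01000"  (len 5)
21) "1000"  (len 4)
22) "0001000"  (len 7)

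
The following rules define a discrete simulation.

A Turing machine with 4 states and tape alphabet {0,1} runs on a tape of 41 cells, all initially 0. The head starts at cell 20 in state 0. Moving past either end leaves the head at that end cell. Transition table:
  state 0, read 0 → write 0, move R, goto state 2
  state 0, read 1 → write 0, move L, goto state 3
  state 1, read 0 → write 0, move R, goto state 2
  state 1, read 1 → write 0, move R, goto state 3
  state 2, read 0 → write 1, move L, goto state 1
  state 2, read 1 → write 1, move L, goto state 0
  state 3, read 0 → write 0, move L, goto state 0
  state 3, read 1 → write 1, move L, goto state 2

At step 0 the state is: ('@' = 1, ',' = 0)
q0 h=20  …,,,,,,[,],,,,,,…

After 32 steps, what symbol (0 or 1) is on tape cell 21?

1

k=0  q0 h=20  …,,,,,,[,],,,,,,…
k=1  q2 h=21  …,,,,,,[,],,,,,,…
k=2  q1 h=20  …,,,,,,[,]@,,,,,…
k=3  q2 h=21  …,,,,,,[@],,,,,,…
k=4  q0 h=20  …,,,,,,[,]@,,,,,…
k=5  q2 h=21  …,,,,,,[@],,,,,,…
k=6  q0 h=20  …,,,,,,[,]@,,,,,…
k=7  q2 h=21  …,,,,,,[@],,,,,,…
k=8  q0 h=20  …,,,,,,[,]@,,,,,…
k=9  q2 h=21  …,,,,,,[@],,,,,,…
k=10  q0 h=20  …,,,,,,[,]@,,,,,…
k=11  q2 h=21  …,,,,,,[@],,,,,,…
k=12  q0 h=20  …,,,,,,[,]@,,,,,…
k=13  q2 h=21  …,,,,,,[@],,,,,,…
k=14  q0 h=20  …,,,,,,[,]@,,,,,…
k=15  q2 h=21  …,,,,,,[@],,,,,,…
k=16  q0 h=20  …,,,,,,[,]@,,,,,…
k=17  q2 h=21  …,,,,,,[@],,,,,,…
k=18  q0 h=20  …,,,,,,[,]@,,,,,…
k=19  q2 h=21  …,,,,,,[@],,,,,,…
k=20  q0 h=20  …,,,,,,[,]@,,,,,…
k=21  q2 h=21  …,,,,,,[@],,,,,,…
k=22  q0 h=20  …,,,,,,[,]@,,,,,…
k=23  q2 h=21  …,,,,,,[@],,,,,,…
k=24  q0 h=20  …,,,,,,[,]@,,,,,…
k=25  q2 h=21  …,,,,,,[@],,,,,,…
k=26  q0 h=20  …,,,,,,[,]@,,,,,…
k=27  q2 h=21  …,,,,,,[@],,,,,,…
k=28  q0 h=20  …,,,,,,[,]@,,,,,…
k=29  q2 h=21  …,,,,,,[@],,,,,,…
k=30  q0 h=20  …,,,,,,[,]@,,,,,…
k=31  q2 h=21  …,,,,,,[@],,,,,,…
k=32  q0 h=20  …,,,,,,[,]@,,,,,…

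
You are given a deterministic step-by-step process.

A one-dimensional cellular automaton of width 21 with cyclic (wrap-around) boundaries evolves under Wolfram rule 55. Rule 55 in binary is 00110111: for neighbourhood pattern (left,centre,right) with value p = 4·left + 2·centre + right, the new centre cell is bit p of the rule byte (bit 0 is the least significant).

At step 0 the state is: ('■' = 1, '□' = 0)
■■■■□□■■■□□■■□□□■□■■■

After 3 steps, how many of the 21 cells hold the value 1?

9

gen 0: ■■■■□□■■■□□■■□□□■□■■■
gen 1: □□□□■■□□□■■□□■■■■■□□□
gen 2: ■■■■□□■■■□□■■□□□□□■■■
gen 3: □□□□■■□□□■■□□■■■■■□□□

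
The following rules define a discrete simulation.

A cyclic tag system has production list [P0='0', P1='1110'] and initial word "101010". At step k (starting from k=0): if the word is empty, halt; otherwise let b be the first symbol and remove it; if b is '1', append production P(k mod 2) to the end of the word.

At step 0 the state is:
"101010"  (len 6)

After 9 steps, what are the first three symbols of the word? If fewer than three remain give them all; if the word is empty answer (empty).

0) "101010"  (len 6)
1) "010100"  (len 6)
2) "10100"  (len 5)
3) "01000"  (len 5)
4) "1000"  (len 4)
5) "0000"  (len 4)
6) "000"  (len 3)
7) "00"  (len 2)
8) "0"  (len 1)
9) (halted — word empty)

(empty)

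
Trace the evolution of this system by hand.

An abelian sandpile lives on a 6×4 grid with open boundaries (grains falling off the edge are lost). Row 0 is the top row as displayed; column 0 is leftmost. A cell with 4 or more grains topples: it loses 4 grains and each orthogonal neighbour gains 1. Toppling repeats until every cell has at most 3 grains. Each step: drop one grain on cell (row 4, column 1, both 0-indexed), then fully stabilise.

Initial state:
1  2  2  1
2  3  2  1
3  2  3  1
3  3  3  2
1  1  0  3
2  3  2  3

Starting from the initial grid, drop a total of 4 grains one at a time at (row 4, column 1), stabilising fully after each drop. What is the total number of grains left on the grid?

49

step 0: 1  2  2  1
2  3  2  1
3  2  3  1
3  3  3  2
1  1  0  3
2  3  2  3
step 1: 1  2  2  1
2  3  2  1
3  2  3  1
3  3  3  2
1  2  0  3
2  3  2  3
step 2: 1  2  2  1
2  3  2  1
3  2  3  1
3  3  3  2
1  3  0  3
2  3  2  3
step 3: 2  3  3  1
0  2  0  2
2  2  2  2
1  3  1  3
3  2  2  3
3  0  3  3
step 4: 2  3  3  1
0  2  0  2
2  2  2  2
1  3  1  3
3  3  2  3
3  0  3  3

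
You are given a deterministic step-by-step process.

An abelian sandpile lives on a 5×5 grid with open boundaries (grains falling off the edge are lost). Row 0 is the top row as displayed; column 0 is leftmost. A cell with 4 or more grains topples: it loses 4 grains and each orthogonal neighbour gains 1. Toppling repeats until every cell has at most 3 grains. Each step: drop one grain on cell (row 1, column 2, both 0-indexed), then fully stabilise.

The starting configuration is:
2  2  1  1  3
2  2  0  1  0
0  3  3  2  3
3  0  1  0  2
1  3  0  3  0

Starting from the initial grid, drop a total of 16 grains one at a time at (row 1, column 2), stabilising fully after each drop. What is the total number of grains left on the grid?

0) 2  2  1  1  3
2  2  0  1  0
0  3  3  2  3
3  0  1  0  2
1  3  0  3  0
1) 2  2  1  1  3
2  2  1  1  0
0  3  3  2  3
3  0  1  0  2
1  3  0  3  0
2) 2  2  1  1  3
2  2  2  1  0
0  3  3  2  3
3  0  1  0  2
1  3  0  3  0
3) 2  2  1  1  3
2  2  3  1  0
0  3  3  2  3
3  0  1  0  2
1  3  0  3  0
4) 2  3  2  1  3
3  0  2  2  0
1  1  1  3  3
3  1  2  0  2
1  3  0  3  0
5) 2  3  2  1  3
3  0  3  2  0
1  1  1  3  3
3  1  2  0  2
1  3  0  3  0
6) 2  3  3  1  3
3  1  0  3  0
1  1  2  3  3
3  1  2  0  2
1  3  0  3  0
7) 2  3  3  1  3
3  1  1  3  0
1  1  2  3  3
3  1  2  0  2
1  3  0  3  0
8) 2  3  3  1  3
3  1  2  3  0
1  1  2  3  3
3  1  2  0  2
1  3  0  3  0
9) 2  3  3  1  3
3  1  3  3  0
1  1  2  3  3
3  1  2  0  2
1  3  0  3  0
10) 3  0  1  3  3
3  3  3  1  2
1  2  0  2  0
3  1  3  1  3
1  3  0  3  0
11) 0  2  2  3  3
1  1  1  2  2
2  3  1  2  0
3  1  3  1  3
1  3  0  3  0
12) 0  2  2  3  3
1  1  2  2  2
2  3  1  2  0
3  1  3  1  3
1  3  0  3  0
13) 0  2  2  3  3
1  1  3  2  2
2  3  1  2  0
3  1  3  1  3
1  3  0  3  0
14) 0  2  3  3  3
1  2  0  3  2
2  3  2  2  0
3  1  3  1  3
1  3  0  3  0
15) 0  2  3  3  3
1  2  1  3  2
2  3  2  2  0
3  1  3  1  3
1  3  0  3  0
16) 0  2  3  3  3
1  2  2  3  2
2  3  2  2  0
3  1  3  1  3
1  3  0  3  0

48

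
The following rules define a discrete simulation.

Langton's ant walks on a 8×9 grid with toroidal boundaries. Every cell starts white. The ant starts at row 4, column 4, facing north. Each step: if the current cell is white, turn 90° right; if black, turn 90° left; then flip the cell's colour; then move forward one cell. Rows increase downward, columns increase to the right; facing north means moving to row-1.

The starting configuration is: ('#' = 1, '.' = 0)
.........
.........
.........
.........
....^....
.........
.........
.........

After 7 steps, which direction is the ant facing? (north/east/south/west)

east

gen 0: .........
.........
.........
.........
....^....
.........
.........
.........
gen 1: .........
.........
.........
.........
....#>...
.........
.........
.........
gen 2: .........
.........
.........
.........
....##...
.....v...
.........
.........
gen 3: .........
.........
.........
.........
....##...
....<#...
.........
.........
gen 4: .........
.........
.........
.........
....^#...
....##...
.........
.........
gen 5: .........
.........
.........
.........
...<.#...
....##...
.........
.........
gen 6: .........
.........
.........
...^.....
...#.#...
....##...
.........
.........
gen 7: .........
.........
.........
...#>....
...#.#...
....##...
.........
.........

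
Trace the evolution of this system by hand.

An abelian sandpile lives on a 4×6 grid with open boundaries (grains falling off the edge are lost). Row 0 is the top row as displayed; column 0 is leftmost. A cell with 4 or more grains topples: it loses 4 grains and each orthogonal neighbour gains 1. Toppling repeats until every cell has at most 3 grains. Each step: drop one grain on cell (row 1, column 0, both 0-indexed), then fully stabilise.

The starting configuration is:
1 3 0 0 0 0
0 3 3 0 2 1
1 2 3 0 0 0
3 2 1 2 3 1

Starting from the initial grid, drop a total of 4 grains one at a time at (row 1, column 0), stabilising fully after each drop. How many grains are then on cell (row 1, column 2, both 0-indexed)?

1

[0] 1 3 0 0 0 0
0 3 3 0 2 1
1 2 3 0 0 0
3 2 1 2 3 1
[1] 1 3 0 0 0 0
1 3 3 0 2 1
1 2 3 0 0 0
3 2 1 2 3 1
[2] 1 3 0 0 0 0
2 3 3 0 2 1
1 2 3 0 0 0
3 2 1 2 3 1
[3] 1 3 0 0 0 0
3 3 3 0 2 1
1 2 3 0 0 0
3 2 1 2 3 1
[4] 3 0 2 0 0 0
1 3 1 1 2 1
3 0 1 1 0 0
3 3 2 2 3 1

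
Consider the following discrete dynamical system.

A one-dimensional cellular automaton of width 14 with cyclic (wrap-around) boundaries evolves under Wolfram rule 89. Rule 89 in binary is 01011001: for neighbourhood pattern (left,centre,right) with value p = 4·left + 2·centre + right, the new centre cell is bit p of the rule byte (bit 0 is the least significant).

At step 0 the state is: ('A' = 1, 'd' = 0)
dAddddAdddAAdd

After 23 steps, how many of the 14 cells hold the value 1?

7

step 0: dAddddAdddAAdd
step 1: ddAAAddAAdAAAA
step 2: AdAdAAdAAdAddA
step 3: AdddAAdAAddAdA
step 4: AAAdAAdAAAdddA
step 5: ddAdAAdAdAAAdA
step 6: AdddAAdddAdAdd
step 7: dAAdAAAAddddAd
step 8: dAAdAddAAAAddA
step 9: dAAddAdAddAAdd
step 10: dAAAddddAdAAAA
step 11: dAdAAAAdddAddA
step 12: dddAddAAAddAdd
step 13: AAddAdAdAAddAA
step 14: dAAdddddAAAdAd
step 15: dAAAAAAdAdAddA
step 16: dAddddAddddAdd
step 17: ddAAAddAAAddAA
step 18: AdAdAAdAdAAdAA
step 19: AdddAAdddAAdAd
step 20: dAAdAAAAdAAddd
step 21: dAAdAddAdAAAAA
step 22: dAAddAdddAdddA
step 23: dAAAddAAddAAdd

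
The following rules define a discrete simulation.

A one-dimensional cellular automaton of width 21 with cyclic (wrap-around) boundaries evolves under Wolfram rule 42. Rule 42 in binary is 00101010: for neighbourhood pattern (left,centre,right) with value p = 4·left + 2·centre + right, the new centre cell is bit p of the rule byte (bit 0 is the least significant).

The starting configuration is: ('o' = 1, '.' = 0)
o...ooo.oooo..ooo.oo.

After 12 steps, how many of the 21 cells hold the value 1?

9

step 0: o...ooo.oooo..ooo.oo.
step 1: ...oo..oo....oo..oo.o
step 2: ..oo..oo....oo..oo.o.
step 3: .oo..oo....oo..oo.o..
step 4: oo..oo....oo..oo.o...
step 5: o..oo....oo..oo.o...o
step 6: ..oo....oo..oo.o...oo
step 7: .oo....oo..oo.o...oo.
step 8: oo....oo..oo.o...oo..
step 9: o....oo..oo.o...oo..o
step 10: ....oo..oo.o...oo..oo
step 11: ...oo..oo.o...oo..oo.
step 12: ..oo..oo.o...oo..oo..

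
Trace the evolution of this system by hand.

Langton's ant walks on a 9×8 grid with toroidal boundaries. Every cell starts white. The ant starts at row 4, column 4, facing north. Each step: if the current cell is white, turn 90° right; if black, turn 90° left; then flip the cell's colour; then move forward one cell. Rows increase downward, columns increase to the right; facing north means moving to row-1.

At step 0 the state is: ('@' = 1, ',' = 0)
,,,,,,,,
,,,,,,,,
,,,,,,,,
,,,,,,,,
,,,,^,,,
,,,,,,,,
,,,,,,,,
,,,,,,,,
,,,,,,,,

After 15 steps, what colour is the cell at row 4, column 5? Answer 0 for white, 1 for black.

0) ,,,,,,,,
,,,,,,,,
,,,,,,,,
,,,,,,,,
,,,,^,,,
,,,,,,,,
,,,,,,,,
,,,,,,,,
,,,,,,,,
1) ,,,,,,,,
,,,,,,,,
,,,,,,,,
,,,,,,,,
,,,,@>,,
,,,,,,,,
,,,,,,,,
,,,,,,,,
,,,,,,,,
2) ,,,,,,,,
,,,,,,,,
,,,,,,,,
,,,,,,,,
,,,,@@,,
,,,,,v,,
,,,,,,,,
,,,,,,,,
,,,,,,,,
3) ,,,,,,,,
,,,,,,,,
,,,,,,,,
,,,,,,,,
,,,,@@,,
,,,,<@,,
,,,,,,,,
,,,,,,,,
,,,,,,,,
4) ,,,,,,,,
,,,,,,,,
,,,,,,,,
,,,,,,,,
,,,,^@,,
,,,,@@,,
,,,,,,,,
,,,,,,,,
,,,,,,,,
5) ,,,,,,,,
,,,,,,,,
,,,,,,,,
,,,,,,,,
,,,<,@,,
,,,,@@,,
,,,,,,,,
,,,,,,,,
,,,,,,,,
6) ,,,,,,,,
,,,,,,,,
,,,,,,,,
,,,^,,,,
,,,@,@,,
,,,,@@,,
,,,,,,,,
,,,,,,,,
,,,,,,,,
7) ,,,,,,,,
,,,,,,,,
,,,,,,,,
,,,@>,,,
,,,@,@,,
,,,,@@,,
,,,,,,,,
,,,,,,,,
,,,,,,,,
8) ,,,,,,,,
,,,,,,,,
,,,,,,,,
,,,@@,,,
,,,@v@,,
,,,,@@,,
,,,,,,,,
,,,,,,,,
,,,,,,,,
9) ,,,,,,,,
,,,,,,,,
,,,,,,,,
,,,@@,,,
,,,<@@,,
,,,,@@,,
,,,,,,,,
,,,,,,,,
,,,,,,,,
10) ,,,,,,,,
,,,,,,,,
,,,,,,,,
,,,@@,,,
,,,,@@,,
,,,v@@,,
,,,,,,,,
,,,,,,,,
,,,,,,,,
11) ,,,,,,,,
,,,,,,,,
,,,,,,,,
,,,@@,,,
,,,,@@,,
,,<@@@,,
,,,,,,,,
,,,,,,,,
,,,,,,,,
12) ,,,,,,,,
,,,,,,,,
,,,,,,,,
,,,@@,,,
,,^,@@,,
,,@@@@,,
,,,,,,,,
,,,,,,,,
,,,,,,,,
13) ,,,,,,,,
,,,,,,,,
,,,,,,,,
,,,@@,,,
,,@>@@,,
,,@@@@,,
,,,,,,,,
,,,,,,,,
,,,,,,,,
14) ,,,,,,,,
,,,,,,,,
,,,,,,,,
,,,@@,,,
,,@@@@,,
,,@v@@,,
,,,,,,,,
,,,,,,,,
,,,,,,,,
15) ,,,,,,,,
,,,,,,,,
,,,,,,,,
,,,@@,,,
,,@@@@,,
,,@,>@,,
,,,,,,,,
,,,,,,,,
,,,,,,,,

1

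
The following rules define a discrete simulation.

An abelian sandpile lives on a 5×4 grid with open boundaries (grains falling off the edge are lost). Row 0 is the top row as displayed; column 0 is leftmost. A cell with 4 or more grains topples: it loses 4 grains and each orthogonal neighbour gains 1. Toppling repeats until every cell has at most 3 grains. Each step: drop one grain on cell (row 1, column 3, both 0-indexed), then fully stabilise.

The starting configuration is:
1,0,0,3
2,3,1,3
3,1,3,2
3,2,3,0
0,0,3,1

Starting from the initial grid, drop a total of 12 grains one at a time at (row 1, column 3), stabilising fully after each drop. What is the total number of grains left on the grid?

38

[0] 1,0,0,3
2,3,1,3
3,1,3,2
3,2,3,0
0,0,3,1
[1] 1,0,1,0
2,3,2,1
3,1,3,3
3,2,3,0
0,0,3,1
[2] 1,0,1,0
2,3,2,2
3,1,3,3
3,2,3,0
0,0,3,1
[3] 1,0,1,0
2,3,2,3
3,1,3,3
3,2,3,0
0,0,3,1
[4] 1,1,2,1
3,0,1,2
3,3,2,1
3,3,1,2
0,1,0,2
[5] 1,1,2,1
3,0,1,3
3,3,2,1
3,3,1,2
0,1,0,2
[6] 1,1,2,2
3,0,2,0
3,3,2,2
3,3,1,2
0,1,0,2
[7] 1,1,2,2
3,0,2,1
3,3,2,2
3,3,1,2
0,1,0,2
[8] 1,1,2,2
3,0,2,2
3,3,2,2
3,3,1,2
0,1,0,2
[9] 1,1,2,2
3,0,2,3
3,3,2,2
3,3,1,2
0,1,0,2
[10] 1,1,2,3
3,0,3,0
3,3,2,3
3,3,1,2
0,1,0,2
[11] 1,1,2,3
3,0,3,1
3,3,2,3
3,3,1,2
0,1,0,2
[12] 1,1,2,3
3,0,3,2
3,3,2,3
3,3,1,2
0,1,0,2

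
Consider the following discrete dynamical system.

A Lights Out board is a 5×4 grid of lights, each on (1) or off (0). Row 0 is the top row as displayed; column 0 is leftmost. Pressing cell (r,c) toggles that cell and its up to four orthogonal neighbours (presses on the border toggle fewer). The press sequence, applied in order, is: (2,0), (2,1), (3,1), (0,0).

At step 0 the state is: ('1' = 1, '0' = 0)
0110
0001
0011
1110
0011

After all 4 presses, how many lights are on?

gen 0: 0110
0001
0011
1110
0011
gen 1: 0110
1001
1111
0110
0011
gen 2: 0110
1101
0001
0010
0011
gen 3: 0110
1101
0101
1100
0111
gen 4: 1010
0101
0101
1100
0111

11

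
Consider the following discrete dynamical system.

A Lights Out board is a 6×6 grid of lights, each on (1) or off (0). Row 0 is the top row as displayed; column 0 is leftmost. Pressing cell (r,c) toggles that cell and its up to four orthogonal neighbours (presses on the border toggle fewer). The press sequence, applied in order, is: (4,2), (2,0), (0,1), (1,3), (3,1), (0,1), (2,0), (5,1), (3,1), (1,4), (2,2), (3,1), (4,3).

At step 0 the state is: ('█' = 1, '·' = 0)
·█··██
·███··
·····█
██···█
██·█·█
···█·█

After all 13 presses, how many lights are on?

0) ·█··██
·███··
·····█
██···█
██·█·█
···█·█
1) ·█··██
·███··
·····█
███··█
█·█··█
··██·█
2) ·█··██
████··
██···█
·██··█
█·█··█
··██·█
3) █·█·██
█·██··
██···█
·██··█
█·█··█
··██·█
4) █·████
█···█·
██·█·█
·██··█
█·█··█
··██·█
5) █·████
█···█·
█··█·█
█····█
███··█
··██·█
6) ·█·███
██··█·
█··█·█
█····█
███··█
··██·█
7) ·█·███
·█··█·
·█·█·█
·····█
███··█
··██·█
8) ·█·███
·█··█·
·█·█·█
·····█
█·█··█
██·█·█
9) ·█·███
·█··█·
···█·█
███··█
███··█
██·█·█
10) ·█·█·█
·█·█·█
···███
███··█
███··█
██·█·█
11) ·█·█·█
·███·█
·██·██
██···█
███··█
██·█·█
12) ·█·█·█
·███·█
··█·██
··█··█
█·█··█
██·█·█
13) ·█·█·█
·███·█
··█·██
··██·█
█··███
██···█

20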